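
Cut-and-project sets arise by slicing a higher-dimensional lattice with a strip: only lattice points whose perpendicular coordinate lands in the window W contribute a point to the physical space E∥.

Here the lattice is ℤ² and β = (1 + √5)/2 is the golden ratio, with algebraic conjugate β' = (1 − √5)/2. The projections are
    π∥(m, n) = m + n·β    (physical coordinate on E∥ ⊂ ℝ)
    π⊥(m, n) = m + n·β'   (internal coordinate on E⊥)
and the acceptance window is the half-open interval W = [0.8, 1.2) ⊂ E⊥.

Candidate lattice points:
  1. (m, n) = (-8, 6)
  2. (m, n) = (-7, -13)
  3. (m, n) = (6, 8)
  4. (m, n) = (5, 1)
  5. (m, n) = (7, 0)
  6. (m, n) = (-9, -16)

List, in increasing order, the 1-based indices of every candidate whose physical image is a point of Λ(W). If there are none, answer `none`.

2, 3, 6

β' = (1−√5)/2 ≈ -0.6180.
candidate 1: (m,n)=(-8,6) → π∥ = -8+6·β ≈ 1.7082, π⊥ = -8+6·β' ≈ -11.7082 ∉ [0.8, 1.2) ⇒ out
candidate 2: (m,n)=(-7,-13) → π∥ = -7-13·β ≈ -28.0344, π⊥ = -7-13·β' ≈ 1.0344 ∈ [0.8, 1.2) ⇒ IN Λ
candidate 3: (m,n)=(6,8) → π∥ = 6+8·β ≈ 18.9443, π⊥ = 6+8·β' ≈ 1.0557 ∈ [0.8, 1.2) ⇒ IN Λ
candidate 4: (m,n)=(5,1) → π∥ = 5+1·β ≈ 6.6180, π⊥ = 5+1·β' ≈ 4.3820 ∉ [0.8, 1.2) ⇒ out
candidate 5: (m,n)=(7,0) → π∥ = 7+0·β ≈ 7.0000, π⊥ = 7+0·β' ≈ 7.0000 ∉ [0.8, 1.2) ⇒ out
candidate 6: (m,n)=(-9,-16) → π∥ = -9-16·β ≈ -34.8885, π⊥ = -9-16·β' ≈ 0.8885 ∈ [0.8, 1.2) ⇒ IN Λ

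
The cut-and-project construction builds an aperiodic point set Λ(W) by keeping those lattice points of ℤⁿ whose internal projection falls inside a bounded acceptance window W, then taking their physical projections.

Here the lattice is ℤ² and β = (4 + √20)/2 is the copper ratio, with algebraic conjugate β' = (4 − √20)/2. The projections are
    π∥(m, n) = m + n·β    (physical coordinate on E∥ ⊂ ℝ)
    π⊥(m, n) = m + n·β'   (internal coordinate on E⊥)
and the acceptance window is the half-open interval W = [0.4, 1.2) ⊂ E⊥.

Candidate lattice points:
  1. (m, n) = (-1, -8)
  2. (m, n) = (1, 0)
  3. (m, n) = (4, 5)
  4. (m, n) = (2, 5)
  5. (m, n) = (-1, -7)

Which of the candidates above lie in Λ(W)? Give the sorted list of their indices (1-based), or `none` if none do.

β' = (4−√20)/2 ≈ -0.23607.
#1 (-1,-8): internal coord -1 + (-8)·β' = +0.88854; +0.88854 ∈ [0.4, 1.2) → IN Λ
#2 (1,0): internal coord 1 + (0)·β' = +1.00000; +1.00000 ∈ [0.4, 1.2) → IN Λ
#3 (4,5): internal coord 4 + (5)·β' = +2.81966; +2.81966 ∉ [0.4, 1.2) → out
#4 (2,5): internal coord 2 + (5)·β' = +0.81966; +0.81966 ∈ [0.4, 1.2) → IN Λ
#5 (-1,-7): internal coord -1 + (-7)·β' = +0.65248; +0.65248 ∈ [0.4, 1.2) → IN Λ

1, 2, 4, 5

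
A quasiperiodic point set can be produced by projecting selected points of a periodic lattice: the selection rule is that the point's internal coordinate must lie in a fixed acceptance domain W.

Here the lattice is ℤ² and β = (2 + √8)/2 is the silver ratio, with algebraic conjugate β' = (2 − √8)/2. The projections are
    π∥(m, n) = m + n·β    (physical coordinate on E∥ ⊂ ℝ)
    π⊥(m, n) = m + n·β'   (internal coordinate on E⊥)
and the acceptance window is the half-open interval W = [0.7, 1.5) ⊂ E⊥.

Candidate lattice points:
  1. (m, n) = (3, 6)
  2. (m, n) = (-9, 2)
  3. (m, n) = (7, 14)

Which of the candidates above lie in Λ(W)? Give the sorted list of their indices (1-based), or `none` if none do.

3

β' = (2−√8)/2 ≈ -0.41421.
candidate 1: (m,n)=(3,6) → π∥ = 3+6·β ≈ 17.48528, π⊥ = 3+6·β' ≈ 0.51472 ∉ [0.7, 1.5) ⇒ out
candidate 2: (m,n)=(-9,2) → π∥ = -9+2·β ≈ -4.17157, π⊥ = -9+2·β' ≈ -9.82843 ∉ [0.7, 1.5) ⇒ out
candidate 3: (m,n)=(7,14) → π∥ = 7+14·β ≈ 40.79899, π⊥ = 7+14·β' ≈ 1.20101 ∈ [0.7, 1.5) ⇒ IN Λ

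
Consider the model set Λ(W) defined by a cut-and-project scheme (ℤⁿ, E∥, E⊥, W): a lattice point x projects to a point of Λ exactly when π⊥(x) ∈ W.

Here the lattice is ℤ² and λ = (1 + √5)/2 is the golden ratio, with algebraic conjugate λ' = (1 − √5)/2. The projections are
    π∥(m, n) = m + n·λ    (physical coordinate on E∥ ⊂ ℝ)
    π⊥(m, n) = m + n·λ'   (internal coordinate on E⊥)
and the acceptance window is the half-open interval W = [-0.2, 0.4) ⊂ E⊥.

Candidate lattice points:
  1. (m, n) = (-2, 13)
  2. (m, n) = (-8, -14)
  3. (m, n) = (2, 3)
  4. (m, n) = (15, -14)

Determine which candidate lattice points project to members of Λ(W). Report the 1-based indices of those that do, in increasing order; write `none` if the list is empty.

3

Numerically λ ≈ 1.618034 and λ' = −1/λ ≈ -0.618034.
#1 (-2,13): internal coord -2 + (13)·λ' = -10.034442; -10.034442 ∉ [-0.2, 0.4) → out
#2 (-8,-14): internal coord -8 + (-14)·λ' = +0.652476; +0.652476 ∉ [-0.2, 0.4) → out
#3 (2,3): internal coord 2 + (3)·λ' = +0.145898; +0.145898 ∈ [-0.2, 0.4) → IN Λ
#4 (15,-14): internal coord 15 + (-14)·λ' = +23.652476; +23.652476 ∉ [-0.2, 0.4) → out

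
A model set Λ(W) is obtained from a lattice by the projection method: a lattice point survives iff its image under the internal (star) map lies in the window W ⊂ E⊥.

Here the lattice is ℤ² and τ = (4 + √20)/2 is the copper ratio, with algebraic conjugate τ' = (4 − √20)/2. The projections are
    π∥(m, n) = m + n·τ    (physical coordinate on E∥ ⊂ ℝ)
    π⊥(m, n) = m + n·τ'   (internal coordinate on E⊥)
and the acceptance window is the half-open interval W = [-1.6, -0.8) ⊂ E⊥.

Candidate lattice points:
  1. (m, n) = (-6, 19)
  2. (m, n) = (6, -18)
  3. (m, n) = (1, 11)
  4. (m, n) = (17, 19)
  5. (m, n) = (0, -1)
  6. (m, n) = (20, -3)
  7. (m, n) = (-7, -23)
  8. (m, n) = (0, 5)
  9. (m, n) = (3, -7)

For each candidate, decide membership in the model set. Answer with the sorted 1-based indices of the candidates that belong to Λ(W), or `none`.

τ' = (4−√20)/2 ≈ -0.236068.
candidate 1: (m,n)=(-6,19) → π∥ = -6+19·τ ≈ 74.485292, π⊥ = -6+19·τ' ≈ -10.485292 ∉ [-1.6, -0.8) ⇒ out
candidate 2: (m,n)=(6,-18) → π∥ = 6-18·τ ≈ -70.249224, π⊥ = 6-18·τ' ≈ 10.249224 ∉ [-1.6, -0.8) ⇒ out
candidate 3: (m,n)=(1,11) → π∥ = 1+11·τ ≈ 47.596748, π⊥ = 1+11·τ' ≈ -1.596748 ∈ [-1.6, -0.8) ⇒ IN Λ
candidate 4: (m,n)=(17,19) → π∥ = 17+19·τ ≈ 97.485292, π⊥ = 17+19·τ' ≈ 12.514708 ∉ [-1.6, -0.8) ⇒ out
candidate 5: (m,n)=(0,-1) → π∥ = 0-1·τ ≈ -4.236068, π⊥ = 0-1·τ' ≈ 0.236068 ∉ [-1.6, -0.8) ⇒ out
candidate 6: (m,n)=(20,-3) → π∥ = 20-3·τ ≈ 7.291796, π⊥ = 20-3·τ' ≈ 20.708204 ∉ [-1.6, -0.8) ⇒ out
candidate 7: (m,n)=(-7,-23) → π∥ = -7-23·τ ≈ -104.429563, π⊥ = -7-23·τ' ≈ -1.570437 ∈ [-1.6, -0.8) ⇒ IN Λ
candidate 8: (m,n)=(0,5) → π∥ = 0+5·τ ≈ 21.180340, π⊥ = 0+5·τ' ≈ -1.180340 ∈ [-1.6, -0.8) ⇒ IN Λ
candidate 9: (m,n)=(3,-7) → π∥ = 3-7·τ ≈ -26.652476, π⊥ = 3-7·τ' ≈ 4.652476 ∉ [-1.6, -0.8) ⇒ out

3, 7, 8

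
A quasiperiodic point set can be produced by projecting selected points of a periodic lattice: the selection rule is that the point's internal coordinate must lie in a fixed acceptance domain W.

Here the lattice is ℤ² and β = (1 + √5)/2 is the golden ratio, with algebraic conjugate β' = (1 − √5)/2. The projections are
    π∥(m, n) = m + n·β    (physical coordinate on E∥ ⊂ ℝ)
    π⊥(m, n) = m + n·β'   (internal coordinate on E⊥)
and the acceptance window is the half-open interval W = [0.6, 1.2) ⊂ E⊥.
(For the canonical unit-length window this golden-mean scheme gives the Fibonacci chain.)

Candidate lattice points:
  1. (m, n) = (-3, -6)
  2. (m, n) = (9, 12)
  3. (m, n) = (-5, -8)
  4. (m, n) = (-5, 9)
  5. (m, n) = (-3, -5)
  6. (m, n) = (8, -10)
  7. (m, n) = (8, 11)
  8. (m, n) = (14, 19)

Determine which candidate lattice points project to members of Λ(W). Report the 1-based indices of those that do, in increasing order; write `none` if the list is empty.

Compute β' = (1−√5)/2 = -0.618034, so π⊥(m,n) = m -0.618034·n.
#1 (-3,-6): internal coord -3 + (-6)·β' = +0.708204; +0.708204 ∈ [0.6, 1.2) → IN Λ
#2 (9,12): internal coord 9 + (12)·β' = +1.583592; +1.583592 ∉ [0.6, 1.2) → out
#3 (-5,-8): internal coord -5 + (-8)·β' = -0.055728; -0.055728 ∉ [0.6, 1.2) → out
#4 (-5,9): internal coord -5 + (9)·β' = -10.562306; -10.562306 ∉ [0.6, 1.2) → out
#5 (-3,-5): internal coord -3 + (-5)·β' = +0.090170; +0.090170 ∉ [0.6, 1.2) → out
#6 (8,-10): internal coord 8 + (-10)·β' = +14.180340; +14.180340 ∉ [0.6, 1.2) → out
#7 (8,11): internal coord 8 + (11)·β' = +1.201626; +1.201626 ∉ [0.6, 1.2) → out
#8 (14,19): internal coord 14 + (19)·β' = +2.257354; +2.257354 ∉ [0.6, 1.2) → out

1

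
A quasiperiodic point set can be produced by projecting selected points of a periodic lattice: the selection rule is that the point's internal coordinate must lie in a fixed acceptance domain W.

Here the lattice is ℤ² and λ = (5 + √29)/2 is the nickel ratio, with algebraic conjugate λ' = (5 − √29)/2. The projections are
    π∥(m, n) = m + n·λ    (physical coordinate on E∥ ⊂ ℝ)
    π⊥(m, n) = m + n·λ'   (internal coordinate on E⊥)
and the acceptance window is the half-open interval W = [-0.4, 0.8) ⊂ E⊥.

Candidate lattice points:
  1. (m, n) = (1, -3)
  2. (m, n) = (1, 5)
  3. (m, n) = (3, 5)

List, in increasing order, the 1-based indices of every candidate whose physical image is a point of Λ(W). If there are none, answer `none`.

λ' = (5−√29)/2 ≈ -0.192582.
[1] lift (1,-3): star map gives 1.577747; window check -0.4 ≤ 1.577747 < 0.8 is false → out
[2] lift (1,5): star map gives 0.037088; window check -0.4 ≤ 0.037088 < 0.8 is true → IN Λ
[3] lift (3,5): star map gives 2.037088; window check -0.4 ≤ 2.037088 < 0.8 is false → out

2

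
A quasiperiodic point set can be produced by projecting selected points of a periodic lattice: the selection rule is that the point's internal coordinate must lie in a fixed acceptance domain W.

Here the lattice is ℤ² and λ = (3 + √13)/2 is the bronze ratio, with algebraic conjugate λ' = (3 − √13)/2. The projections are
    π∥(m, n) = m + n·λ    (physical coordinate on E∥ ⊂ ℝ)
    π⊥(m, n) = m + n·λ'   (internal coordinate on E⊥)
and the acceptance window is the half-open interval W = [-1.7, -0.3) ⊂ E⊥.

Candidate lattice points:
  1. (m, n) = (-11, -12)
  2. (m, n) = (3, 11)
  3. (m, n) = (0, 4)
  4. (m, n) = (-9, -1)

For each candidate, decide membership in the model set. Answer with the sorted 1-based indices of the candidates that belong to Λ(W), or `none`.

Compute λ' = (3−√13)/2 = -0.3028, so π⊥(m,n) = m -0.3028·n.
candidate 1: (m,n)=(-11,-12) → π∥ = -11-12·λ ≈ -50.6333, π⊥ = -11-12·λ' ≈ -7.3667 ∉ [-1.7, -0.3) ⇒ out
candidate 2: (m,n)=(3,11) → π∥ = 3+11·λ ≈ 39.3305, π⊥ = 3+11·λ' ≈ -0.3305 ∈ [-1.7, -0.3) ⇒ IN Λ
candidate 3: (m,n)=(0,4) → π∥ = 0+4·λ ≈ 13.2111, π⊥ = 0+4·λ' ≈ -1.2111 ∈ [-1.7, -0.3) ⇒ IN Λ
candidate 4: (m,n)=(-9,-1) → π∥ = -9-1·λ ≈ -12.3028, π⊥ = -9-1·λ' ≈ -8.6972 ∉ [-1.7, -0.3) ⇒ out

2, 3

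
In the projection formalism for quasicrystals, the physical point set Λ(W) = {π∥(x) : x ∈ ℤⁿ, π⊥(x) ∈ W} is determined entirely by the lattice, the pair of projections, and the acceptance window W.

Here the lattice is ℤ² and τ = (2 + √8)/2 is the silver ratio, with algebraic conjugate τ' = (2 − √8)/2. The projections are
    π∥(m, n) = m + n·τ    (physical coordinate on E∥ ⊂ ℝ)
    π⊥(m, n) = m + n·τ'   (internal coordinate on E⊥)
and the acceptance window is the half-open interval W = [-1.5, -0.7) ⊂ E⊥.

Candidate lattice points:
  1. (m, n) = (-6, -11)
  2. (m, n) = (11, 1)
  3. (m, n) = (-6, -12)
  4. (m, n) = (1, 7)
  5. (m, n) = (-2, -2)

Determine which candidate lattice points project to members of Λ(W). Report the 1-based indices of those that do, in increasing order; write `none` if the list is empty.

Compute τ' = (2−√8)/2 = -0.41421, so π⊥(m,n) = m -0.41421·n.
#1 (-6,-11): internal coord -6 + (-11)·τ' = -1.44365; -1.44365 ∈ [-1.5, -0.7) → IN Λ
#2 (11,1): internal coord 11 + (1)·τ' = +10.58579; +10.58579 ∉ [-1.5, -0.7) → out
#3 (-6,-12): internal coord -6 + (-12)·τ' = -1.02944; -1.02944 ∈ [-1.5, -0.7) → IN Λ
#4 (1,7): internal coord 1 + (7)·τ' = -1.89949; -1.89949 ∉ [-1.5, -0.7) → out
#5 (-2,-2): internal coord -2 + (-2)·τ' = -1.17157; -1.17157 ∈ [-1.5, -0.7) → IN Λ

1, 3, 5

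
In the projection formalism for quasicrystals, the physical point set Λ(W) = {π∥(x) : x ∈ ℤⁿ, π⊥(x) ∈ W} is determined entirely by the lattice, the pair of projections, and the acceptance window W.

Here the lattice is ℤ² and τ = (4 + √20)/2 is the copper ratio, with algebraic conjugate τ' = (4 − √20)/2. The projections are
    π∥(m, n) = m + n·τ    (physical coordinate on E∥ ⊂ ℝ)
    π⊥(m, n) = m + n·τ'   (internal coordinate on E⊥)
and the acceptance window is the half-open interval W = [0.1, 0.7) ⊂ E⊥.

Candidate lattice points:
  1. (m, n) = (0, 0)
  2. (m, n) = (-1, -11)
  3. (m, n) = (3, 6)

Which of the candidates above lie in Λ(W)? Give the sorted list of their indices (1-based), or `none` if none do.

Numerically τ ≈ 4.236068 and τ' = −1/τ ≈ -0.236068.
[1] lift (0,0): star map gives 0.000000; window check 0.1 ≤ 0.000000 < 0.7 is false → out
[2] lift (-1,-11): star map gives 1.596748; window check 0.1 ≤ 1.596748 < 0.7 is false → out
[3] lift (3,6): star map gives 1.583592; window check 0.1 ≤ 1.583592 < 0.7 is false → out

none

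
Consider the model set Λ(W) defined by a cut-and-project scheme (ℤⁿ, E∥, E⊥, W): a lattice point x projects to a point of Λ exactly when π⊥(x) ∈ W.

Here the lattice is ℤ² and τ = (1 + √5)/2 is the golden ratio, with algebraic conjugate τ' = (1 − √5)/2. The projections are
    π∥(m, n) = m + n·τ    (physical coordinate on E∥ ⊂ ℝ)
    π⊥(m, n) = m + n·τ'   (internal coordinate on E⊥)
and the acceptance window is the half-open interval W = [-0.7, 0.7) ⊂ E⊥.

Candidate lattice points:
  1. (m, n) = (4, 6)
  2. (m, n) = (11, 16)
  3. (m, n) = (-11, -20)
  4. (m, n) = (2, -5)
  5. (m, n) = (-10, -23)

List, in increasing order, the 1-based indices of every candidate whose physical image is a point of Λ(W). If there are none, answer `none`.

τ' = (1−√5)/2 ≈ -0.618034.
#1 (4,6): internal coord 4 + (6)·τ' = +0.291796; +0.291796 ∈ [-0.7, 0.7) → IN Λ
#2 (11,16): internal coord 11 + (16)·τ' = +1.111456; +1.111456 ∉ [-0.7, 0.7) → out
#3 (-11,-20): internal coord -11 + (-20)·τ' = +1.360680; +1.360680 ∉ [-0.7, 0.7) → out
#4 (2,-5): internal coord 2 + (-5)·τ' = +5.090170; +5.090170 ∉ [-0.7, 0.7) → out
#5 (-10,-23): internal coord -10 + (-23)·τ' = +4.214782; +4.214782 ∉ [-0.7, 0.7) → out

1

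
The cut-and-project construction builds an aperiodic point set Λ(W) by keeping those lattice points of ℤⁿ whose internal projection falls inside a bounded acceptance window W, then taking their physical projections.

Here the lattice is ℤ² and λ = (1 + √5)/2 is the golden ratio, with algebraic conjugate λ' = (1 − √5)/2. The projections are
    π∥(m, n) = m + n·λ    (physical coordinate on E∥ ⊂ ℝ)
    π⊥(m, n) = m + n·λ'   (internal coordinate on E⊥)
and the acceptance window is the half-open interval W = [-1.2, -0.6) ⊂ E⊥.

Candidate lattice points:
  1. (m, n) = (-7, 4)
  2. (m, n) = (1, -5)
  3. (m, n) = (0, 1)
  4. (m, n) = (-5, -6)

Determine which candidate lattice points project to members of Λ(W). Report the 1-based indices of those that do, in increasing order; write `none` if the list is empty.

Compute λ' = (1−√5)/2 = -0.61803, so π⊥(m,n) = m -0.61803·n.
#1 (-7,4): internal coord -7 + (4)·λ' = -9.47214; -9.47214 ∉ [-1.2, -0.6) → out
#2 (1,-5): internal coord 1 + (-5)·λ' = +4.09017; +4.09017 ∉ [-1.2, -0.6) → out
#3 (0,1): internal coord 0 + (1)·λ' = -0.61803; -0.61803 ∈ [-1.2, -0.6) → IN Λ
#4 (-5,-6): internal coord -5 + (-6)·λ' = -1.29180; -1.29180 ∉ [-1.2, -0.6) → out

3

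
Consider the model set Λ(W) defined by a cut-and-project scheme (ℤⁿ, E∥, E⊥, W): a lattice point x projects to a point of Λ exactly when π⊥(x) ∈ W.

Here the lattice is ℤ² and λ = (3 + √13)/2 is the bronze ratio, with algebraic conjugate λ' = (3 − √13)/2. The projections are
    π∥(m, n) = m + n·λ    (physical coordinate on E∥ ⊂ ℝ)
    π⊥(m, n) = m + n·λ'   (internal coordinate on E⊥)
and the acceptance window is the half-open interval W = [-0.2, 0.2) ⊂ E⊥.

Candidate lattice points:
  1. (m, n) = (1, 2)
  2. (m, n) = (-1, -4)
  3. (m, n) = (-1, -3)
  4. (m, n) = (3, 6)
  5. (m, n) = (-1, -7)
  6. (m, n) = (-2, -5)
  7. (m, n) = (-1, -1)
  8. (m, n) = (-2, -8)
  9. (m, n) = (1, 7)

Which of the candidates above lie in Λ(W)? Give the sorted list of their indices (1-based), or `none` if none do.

Numerically λ ≈ 3.302776 and λ' = −1/λ ≈ -0.302776.
candidate 1: (m,n)=(1,2) → π∥ = 1+2·λ ≈ 7.605551, π⊥ = 1+2·λ' ≈ 0.394449 ∉ [-0.2, 0.2) ⇒ out
candidate 2: (m,n)=(-1,-4) → π∥ = -1-4·λ ≈ -14.211103, π⊥ = -1-4·λ' ≈ 0.211103 ∉ [-0.2, 0.2) ⇒ out
candidate 3: (m,n)=(-1,-3) → π∥ = -1-3·λ ≈ -10.908327, π⊥ = -1-3·λ' ≈ -0.091673 ∈ [-0.2, 0.2) ⇒ IN Λ
candidate 4: (m,n)=(3,6) → π∥ = 3+6·λ ≈ 22.816654, π⊥ = 3+6·λ' ≈ 1.183346 ∉ [-0.2, 0.2) ⇒ out
candidate 5: (m,n)=(-1,-7) → π∥ = -1-7·λ ≈ -24.119429, π⊥ = -1-7·λ' ≈ 1.119429 ∉ [-0.2, 0.2) ⇒ out
candidate 6: (m,n)=(-2,-5) → π∥ = -2-5·λ ≈ -18.513878, π⊥ = -2-5·λ' ≈ -0.486122 ∉ [-0.2, 0.2) ⇒ out
candidate 7: (m,n)=(-1,-1) → π∥ = -1-1·λ ≈ -4.302776, π⊥ = -1-1·λ' ≈ -0.697224 ∉ [-0.2, 0.2) ⇒ out
candidate 8: (m,n)=(-2,-8) → π∥ = -2-8·λ ≈ -28.422205, π⊥ = -2-8·λ' ≈ 0.422205 ∉ [-0.2, 0.2) ⇒ out
candidate 9: (m,n)=(1,7) → π∥ = 1+7·λ ≈ 24.119429, π⊥ = 1+7·λ' ≈ -1.119429 ∉ [-0.2, 0.2) ⇒ out

3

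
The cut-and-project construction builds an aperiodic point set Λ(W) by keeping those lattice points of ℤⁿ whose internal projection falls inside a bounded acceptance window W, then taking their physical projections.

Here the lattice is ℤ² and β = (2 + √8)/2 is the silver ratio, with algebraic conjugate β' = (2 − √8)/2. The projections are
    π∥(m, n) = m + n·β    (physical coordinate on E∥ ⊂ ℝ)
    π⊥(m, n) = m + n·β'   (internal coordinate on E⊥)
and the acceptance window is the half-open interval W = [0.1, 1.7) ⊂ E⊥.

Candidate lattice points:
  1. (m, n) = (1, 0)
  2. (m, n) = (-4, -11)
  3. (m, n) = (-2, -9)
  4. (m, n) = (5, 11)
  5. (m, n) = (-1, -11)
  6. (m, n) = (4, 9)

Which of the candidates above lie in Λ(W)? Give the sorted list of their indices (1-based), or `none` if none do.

β' = (2−√8)/2 ≈ -0.41421.
#1 (1,0): internal coord 1 + (0)·β' = +1.00000; +1.00000 ∈ [0.1, 1.7) → IN Λ
#2 (-4,-11): internal coord -4 + (-11)·β' = +0.55635; +0.55635 ∈ [0.1, 1.7) → IN Λ
#3 (-2,-9): internal coord -2 + (-9)·β' = +1.72792; +1.72792 ∉ [0.1, 1.7) → out
#4 (5,11): internal coord 5 + (11)·β' = +0.44365; +0.44365 ∈ [0.1, 1.7) → IN Λ
#5 (-1,-11): internal coord -1 + (-11)·β' = +3.55635; +3.55635 ∉ [0.1, 1.7) → out
#6 (4,9): internal coord 4 + (9)·β' = +0.27208; +0.27208 ∈ [0.1, 1.7) → IN Λ

1, 2, 4, 6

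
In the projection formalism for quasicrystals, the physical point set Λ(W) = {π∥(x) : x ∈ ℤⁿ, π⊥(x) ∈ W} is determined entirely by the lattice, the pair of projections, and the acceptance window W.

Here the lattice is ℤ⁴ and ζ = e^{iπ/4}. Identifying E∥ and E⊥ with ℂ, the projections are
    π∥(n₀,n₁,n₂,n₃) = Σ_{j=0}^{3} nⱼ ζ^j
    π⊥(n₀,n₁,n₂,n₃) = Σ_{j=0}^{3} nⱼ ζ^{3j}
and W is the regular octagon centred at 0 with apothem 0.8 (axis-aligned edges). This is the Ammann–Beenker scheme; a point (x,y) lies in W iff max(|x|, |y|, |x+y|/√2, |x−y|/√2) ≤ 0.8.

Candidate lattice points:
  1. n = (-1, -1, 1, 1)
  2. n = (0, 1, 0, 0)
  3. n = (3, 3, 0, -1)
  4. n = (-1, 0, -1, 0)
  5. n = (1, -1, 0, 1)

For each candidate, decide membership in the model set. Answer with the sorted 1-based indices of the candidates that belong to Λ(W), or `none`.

none

With ζ = e^{iπ/4} the internal vectors are ζ^0,ζ^3,ζ^6,ζ^9.
#1 (-1, -1, 1, 1): internal (0.4142, -1.0000); octagon support 1.0000 vs apothem 0.8 → ∉ W
#2 (0, 1, 0, 0): internal (-0.7071, 0.7071); octagon support 1.0000 vs apothem 0.8 → ∉ W
#3 (3, 3, 0, -1): internal (0.1716, 1.4142); octagon support 1.4142 vs apothem 0.8 → ∉ W
#4 (-1, 0, -1, 0): internal (-1.0000, 1.0000); octagon support 1.4142 vs apothem 0.8 → ∉ W
#5 (1, -1, 0, 1): internal (2.4142, 0.0000); octagon support 2.4142 vs apothem 0.8 → ∉ W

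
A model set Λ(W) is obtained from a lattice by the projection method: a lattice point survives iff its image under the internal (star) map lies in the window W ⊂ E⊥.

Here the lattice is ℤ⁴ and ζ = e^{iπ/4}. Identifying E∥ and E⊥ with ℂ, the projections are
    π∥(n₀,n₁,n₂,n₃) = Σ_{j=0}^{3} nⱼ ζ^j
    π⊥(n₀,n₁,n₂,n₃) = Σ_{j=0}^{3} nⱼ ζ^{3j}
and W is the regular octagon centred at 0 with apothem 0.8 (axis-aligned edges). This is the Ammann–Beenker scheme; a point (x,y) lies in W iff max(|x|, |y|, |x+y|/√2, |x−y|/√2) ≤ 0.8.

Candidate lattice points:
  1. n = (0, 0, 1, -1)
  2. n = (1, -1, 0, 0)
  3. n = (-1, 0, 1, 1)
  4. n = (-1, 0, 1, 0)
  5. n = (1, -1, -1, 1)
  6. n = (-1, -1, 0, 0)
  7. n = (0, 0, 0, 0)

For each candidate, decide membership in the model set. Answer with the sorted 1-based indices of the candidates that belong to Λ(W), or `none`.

π⊥(n) = n₀ + n₁ζ³ + n₂ζ⁶ + n₃ζ⁹ where ζ = e^{iπ/4}.
candidate 1: n = (0, 0, 1, -1) → π⊥ ≈ (-0.7071, -1.7071); max(|x|,|y|,|x±y|/√2) = 1.7071 > 0.8 ⇒ ∉ W
candidate 2: n = (1, -1, 0, 0) → π⊥ ≈ (+1.7071, -0.7071); max(|x|,|y|,|x±y|/√2) = 1.7071 > 0.8 ⇒ ∉ W
candidate 3: n = (-1, 0, 1, 1) → π⊥ ≈ (-0.2929, -0.2929); max(|x|,|y|,|x±y|/√2) = 0.4142 ≤ 0.8 ⇒ ∈ W
candidate 4: n = (-1, 0, 1, 0) → π⊥ ≈ (-1.0000, -1.0000); max(|x|,|y|,|x±y|/√2) = 1.4142 > 0.8 ⇒ ∉ W
candidate 5: n = (1, -1, -1, 1) → π⊥ ≈ (+2.4142, +1.0000); max(|x|,|y|,|x±y|/√2) = 2.4142 > 0.8 ⇒ ∉ W
candidate 6: n = (-1, -1, 0, 0) → π⊥ ≈ (-0.2929, -0.7071); max(|x|,|y|,|x±y|/√2) = 0.7071 ≤ 0.8 ⇒ ∈ W
candidate 7: n = (0, 0, 0, 0) → π⊥ ≈ (+0.0000, +0.0000); max(|x|,|y|,|x±y|/√2) = 0.0000 ≤ 0.8 ⇒ ∈ W

3, 6, 7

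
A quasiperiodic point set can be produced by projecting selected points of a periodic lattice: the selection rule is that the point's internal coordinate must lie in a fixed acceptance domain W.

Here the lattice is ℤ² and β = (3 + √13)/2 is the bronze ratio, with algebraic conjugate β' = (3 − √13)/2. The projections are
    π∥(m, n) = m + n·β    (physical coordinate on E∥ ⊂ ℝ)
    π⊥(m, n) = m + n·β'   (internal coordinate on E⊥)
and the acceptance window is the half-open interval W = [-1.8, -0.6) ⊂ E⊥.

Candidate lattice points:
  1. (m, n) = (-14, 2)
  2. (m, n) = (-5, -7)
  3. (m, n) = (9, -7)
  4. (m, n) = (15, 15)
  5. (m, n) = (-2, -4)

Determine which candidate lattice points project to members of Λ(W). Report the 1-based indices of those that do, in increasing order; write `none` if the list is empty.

5

β' = (3−√13)/2 ≈ -0.302776.
[1] lift (-14,2): star map gives -14.605551; window check -1.8 ≤ -14.605551 < -0.6 is false → out
[2] lift (-5,-7): star map gives -2.880571; window check -1.8 ≤ -2.880571 < -0.6 is false → out
[3] lift (9,-7): star map gives 11.119429; window check -1.8 ≤ 11.119429 < -0.6 is false → out
[4] lift (15,15): star map gives 10.458365; window check -1.8 ≤ 10.458365 < -0.6 is false → out
[5] lift (-2,-4): star map gives -0.788897; window check -1.8 ≤ -0.788897 < -0.6 is true → IN Λ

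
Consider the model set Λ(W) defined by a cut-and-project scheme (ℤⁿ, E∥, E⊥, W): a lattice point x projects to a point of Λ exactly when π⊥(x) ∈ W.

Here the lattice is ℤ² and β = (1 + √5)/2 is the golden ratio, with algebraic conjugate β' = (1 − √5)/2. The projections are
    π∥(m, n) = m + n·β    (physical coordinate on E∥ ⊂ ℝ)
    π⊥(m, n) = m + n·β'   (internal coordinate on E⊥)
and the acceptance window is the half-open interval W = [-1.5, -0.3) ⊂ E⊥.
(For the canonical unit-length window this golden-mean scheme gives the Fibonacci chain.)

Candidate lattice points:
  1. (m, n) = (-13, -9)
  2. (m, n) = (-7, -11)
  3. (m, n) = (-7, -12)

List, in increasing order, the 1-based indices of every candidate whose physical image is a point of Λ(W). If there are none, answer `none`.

β' = (1−√5)/2 ≈ -0.6180.
[1] lift (-13,-9): star map gives -7.4377; window check -1.5 ≤ -7.4377 < -0.3 is false → out
[2] lift (-7,-11): star map gives -0.2016; window check -1.5 ≤ -0.2016 < -0.3 is false → out
[3] lift (-7,-12): star map gives 0.4164; window check -1.5 ≤ 0.4164 < -0.3 is false → out

none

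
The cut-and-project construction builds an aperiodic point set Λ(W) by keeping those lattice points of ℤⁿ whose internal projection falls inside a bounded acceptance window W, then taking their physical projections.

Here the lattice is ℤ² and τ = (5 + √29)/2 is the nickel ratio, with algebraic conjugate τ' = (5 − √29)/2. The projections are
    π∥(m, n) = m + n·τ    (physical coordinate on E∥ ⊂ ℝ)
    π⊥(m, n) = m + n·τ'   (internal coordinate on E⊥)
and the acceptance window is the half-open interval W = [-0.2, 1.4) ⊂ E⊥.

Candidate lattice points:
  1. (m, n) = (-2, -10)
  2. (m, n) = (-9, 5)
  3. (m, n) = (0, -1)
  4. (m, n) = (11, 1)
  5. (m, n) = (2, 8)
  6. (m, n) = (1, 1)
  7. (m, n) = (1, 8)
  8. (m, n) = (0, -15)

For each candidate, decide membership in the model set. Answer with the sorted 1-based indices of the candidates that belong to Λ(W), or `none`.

1, 3, 5, 6

Compute τ' = (5−√29)/2 = -0.192582, so π⊥(m,n) = m -0.192582·n.
candidate 1: (m,n)=(-2,-10) → π∥ = -2-10·τ ≈ -53.925824, π⊥ = -2-10·τ' ≈ -0.074176 ∈ [-0.2, 1.4) ⇒ IN Λ
candidate 2: (m,n)=(-9,5) → π∥ = -9+5·τ ≈ 16.962912, π⊥ = -9+5·τ' ≈ -9.962912 ∉ [-0.2, 1.4) ⇒ out
candidate 3: (m,n)=(0,-1) → π∥ = 0-1·τ ≈ -5.192582, π⊥ = 0-1·τ' ≈ 0.192582 ∈ [-0.2, 1.4) ⇒ IN Λ
candidate 4: (m,n)=(11,1) → π∥ = 11+1·τ ≈ 16.192582, π⊥ = 11+1·τ' ≈ 10.807418 ∉ [-0.2, 1.4) ⇒ out
candidate 5: (m,n)=(2,8) → π∥ = 2+8·τ ≈ 43.540659, π⊥ = 2+8·τ' ≈ 0.459341 ∈ [-0.2, 1.4) ⇒ IN Λ
candidate 6: (m,n)=(1,1) → π∥ = 1+1·τ ≈ 6.192582, π⊥ = 1+1·τ' ≈ 0.807418 ∈ [-0.2, 1.4) ⇒ IN Λ
candidate 7: (m,n)=(1,8) → π∥ = 1+8·τ ≈ 42.540659, π⊥ = 1+8·τ' ≈ -0.540659 ∉ [-0.2, 1.4) ⇒ out
candidate 8: (m,n)=(0,-15) → π∥ = 0-15·τ ≈ -77.888736, π⊥ = 0-15·τ' ≈ 2.888736 ∉ [-0.2, 1.4) ⇒ out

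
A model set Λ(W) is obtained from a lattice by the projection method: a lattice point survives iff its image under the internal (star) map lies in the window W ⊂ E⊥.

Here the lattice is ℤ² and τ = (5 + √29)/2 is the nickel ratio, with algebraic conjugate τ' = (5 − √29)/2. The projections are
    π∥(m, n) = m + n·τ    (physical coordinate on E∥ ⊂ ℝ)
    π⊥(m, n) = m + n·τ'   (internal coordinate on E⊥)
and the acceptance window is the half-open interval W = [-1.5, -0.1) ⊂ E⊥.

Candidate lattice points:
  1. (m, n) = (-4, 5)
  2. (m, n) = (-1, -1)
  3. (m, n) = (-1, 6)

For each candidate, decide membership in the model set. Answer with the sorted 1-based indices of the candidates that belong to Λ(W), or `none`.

Compute τ' = (5−√29)/2 = -0.192582, so π⊥(m,n) = m -0.192582·n.
[1] lift (-4,5): star map gives -4.962912; window check -1.5 ≤ -4.962912 < -0.1 is false → out
[2] lift (-1,-1): star map gives -0.807418; window check -1.5 ≤ -0.807418 < -0.1 is true → IN Λ
[3] lift (-1,6): star map gives -2.155494; window check -1.5 ≤ -2.155494 < -0.1 is false → out

2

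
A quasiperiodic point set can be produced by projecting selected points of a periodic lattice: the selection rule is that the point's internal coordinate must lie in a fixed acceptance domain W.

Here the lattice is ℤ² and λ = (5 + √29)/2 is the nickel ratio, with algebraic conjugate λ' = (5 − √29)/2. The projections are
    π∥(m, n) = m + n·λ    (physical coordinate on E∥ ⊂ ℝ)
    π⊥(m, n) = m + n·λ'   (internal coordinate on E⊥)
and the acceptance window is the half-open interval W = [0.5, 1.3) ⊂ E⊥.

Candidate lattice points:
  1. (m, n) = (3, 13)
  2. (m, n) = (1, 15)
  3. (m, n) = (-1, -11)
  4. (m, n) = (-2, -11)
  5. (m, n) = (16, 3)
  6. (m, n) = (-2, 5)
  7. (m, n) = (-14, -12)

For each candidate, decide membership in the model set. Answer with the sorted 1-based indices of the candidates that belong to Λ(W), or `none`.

Compute λ' = (5−√29)/2 = -0.1926, so π⊥(m,n) = m -0.1926·n.
#1 (3,13): internal coord 3 + (13)·λ' = +0.4964; +0.4964 ∉ [0.5, 1.3) → out
#2 (1,15): internal coord 1 + (15)·λ' = -1.8887; -1.8887 ∉ [0.5, 1.3) → out
#3 (-1,-11): internal coord -1 + (-11)·λ' = +1.1184; +1.1184 ∈ [0.5, 1.3) → IN Λ
#4 (-2,-11): internal coord -2 + (-11)·λ' = +0.1184; +0.1184 ∉ [0.5, 1.3) → out
#5 (16,3): internal coord 16 + (3)·λ' = +15.4223; +15.4223 ∉ [0.5, 1.3) → out
#6 (-2,5): internal coord -2 + (5)·λ' = -2.9629; -2.9629 ∉ [0.5, 1.3) → out
#7 (-14,-12): internal coord -14 + (-12)·λ' = -11.6890; -11.6890 ∉ [0.5, 1.3) → out

3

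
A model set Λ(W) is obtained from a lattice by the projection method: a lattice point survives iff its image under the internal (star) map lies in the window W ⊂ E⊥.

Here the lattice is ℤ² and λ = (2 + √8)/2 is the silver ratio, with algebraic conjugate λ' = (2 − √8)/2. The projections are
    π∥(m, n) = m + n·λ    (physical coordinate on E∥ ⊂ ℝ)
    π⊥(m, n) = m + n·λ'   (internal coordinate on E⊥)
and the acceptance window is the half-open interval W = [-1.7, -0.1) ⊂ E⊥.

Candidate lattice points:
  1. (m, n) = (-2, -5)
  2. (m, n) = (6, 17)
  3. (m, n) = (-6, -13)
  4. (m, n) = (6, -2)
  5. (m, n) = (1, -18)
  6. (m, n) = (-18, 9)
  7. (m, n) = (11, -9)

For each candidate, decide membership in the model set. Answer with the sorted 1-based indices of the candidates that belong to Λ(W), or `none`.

2, 3

Numerically λ ≈ 2.4142 and λ' = −1/λ ≈ -0.4142.
#1 (-2,-5): internal coord -2 + (-5)·λ' = +0.0711; +0.0711 ∉ [-1.7, -0.1) → out
#2 (6,17): internal coord 6 + (17)·λ' = -1.0416; -1.0416 ∈ [-1.7, -0.1) → IN Λ
#3 (-6,-13): internal coord -6 + (-13)·λ' = -0.6152; -0.6152 ∈ [-1.7, -0.1) → IN Λ
#4 (6,-2): internal coord 6 + (-2)·λ' = +6.8284; +6.8284 ∉ [-1.7, -0.1) → out
#5 (1,-18): internal coord 1 + (-18)·λ' = +8.4558; +8.4558 ∉ [-1.7, -0.1) → out
#6 (-18,9): internal coord -18 + (9)·λ' = -21.7279; -21.7279 ∉ [-1.7, -0.1) → out
#7 (11,-9): internal coord 11 + (-9)·λ' = +14.7279; +14.7279 ∉ [-1.7, -0.1) → out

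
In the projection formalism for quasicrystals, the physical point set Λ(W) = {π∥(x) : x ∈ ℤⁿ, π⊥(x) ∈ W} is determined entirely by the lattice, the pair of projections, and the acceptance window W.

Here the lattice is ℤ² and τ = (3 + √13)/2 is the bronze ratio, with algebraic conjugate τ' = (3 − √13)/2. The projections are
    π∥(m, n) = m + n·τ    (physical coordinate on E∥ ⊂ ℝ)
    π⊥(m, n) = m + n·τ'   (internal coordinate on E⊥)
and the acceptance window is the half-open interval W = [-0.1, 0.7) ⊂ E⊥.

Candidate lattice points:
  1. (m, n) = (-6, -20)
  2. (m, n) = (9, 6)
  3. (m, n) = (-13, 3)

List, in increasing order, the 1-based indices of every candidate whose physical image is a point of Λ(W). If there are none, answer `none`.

1

Numerically τ ≈ 3.30278 and τ' = −1/τ ≈ -0.30278.
#1 (-6,-20): internal coord -6 + (-20)·τ' = +0.05551; +0.05551 ∈ [-0.1, 0.7) → IN Λ
#2 (9,6): internal coord 9 + (6)·τ' = +7.18335; +7.18335 ∉ [-0.1, 0.7) → out
#3 (-13,3): internal coord -13 + (3)·τ' = -13.90833; -13.90833 ∉ [-0.1, 0.7) → out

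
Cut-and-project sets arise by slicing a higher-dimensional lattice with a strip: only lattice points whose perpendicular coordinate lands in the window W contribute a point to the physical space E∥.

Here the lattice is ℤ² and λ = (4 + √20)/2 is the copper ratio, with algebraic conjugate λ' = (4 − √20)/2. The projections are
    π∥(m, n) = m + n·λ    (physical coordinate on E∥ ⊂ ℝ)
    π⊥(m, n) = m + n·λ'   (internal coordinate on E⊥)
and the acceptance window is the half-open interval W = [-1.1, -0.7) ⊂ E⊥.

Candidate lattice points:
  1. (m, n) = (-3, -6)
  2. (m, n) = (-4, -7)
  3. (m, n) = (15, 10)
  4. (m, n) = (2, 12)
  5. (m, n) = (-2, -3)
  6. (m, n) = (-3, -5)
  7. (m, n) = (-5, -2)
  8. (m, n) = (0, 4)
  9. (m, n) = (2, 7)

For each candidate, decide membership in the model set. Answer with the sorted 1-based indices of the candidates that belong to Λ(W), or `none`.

4, 8

Numerically λ ≈ 4.23607 and λ' = −1/λ ≈ -0.23607.
#1 (-3,-6): internal coord -3 + (-6)·λ' = -1.58359; -1.58359 ∉ [-1.1, -0.7) → out
#2 (-4,-7): internal coord -4 + (-7)·λ' = -2.34752; -2.34752 ∉ [-1.1, -0.7) → out
#3 (15,10): internal coord 15 + (10)·λ' = +12.63932; +12.63932 ∉ [-1.1, -0.7) → out
#4 (2,12): internal coord 2 + (12)·λ' = -0.83282; -0.83282 ∈ [-1.1, -0.7) → IN Λ
#5 (-2,-3): internal coord -2 + (-3)·λ' = -1.29180; -1.29180 ∉ [-1.1, -0.7) → out
#6 (-3,-5): internal coord -3 + (-5)·λ' = -1.81966; -1.81966 ∉ [-1.1, -0.7) → out
#7 (-5,-2): internal coord -5 + (-2)·λ' = -4.52786; -4.52786 ∉ [-1.1, -0.7) → out
#8 (0,4): internal coord 0 + (4)·λ' = -0.94427; -0.94427 ∈ [-1.1, -0.7) → IN Λ
#9 (2,7): internal coord 2 + (7)·λ' = +0.34752; +0.34752 ∉ [-1.1, -0.7) → out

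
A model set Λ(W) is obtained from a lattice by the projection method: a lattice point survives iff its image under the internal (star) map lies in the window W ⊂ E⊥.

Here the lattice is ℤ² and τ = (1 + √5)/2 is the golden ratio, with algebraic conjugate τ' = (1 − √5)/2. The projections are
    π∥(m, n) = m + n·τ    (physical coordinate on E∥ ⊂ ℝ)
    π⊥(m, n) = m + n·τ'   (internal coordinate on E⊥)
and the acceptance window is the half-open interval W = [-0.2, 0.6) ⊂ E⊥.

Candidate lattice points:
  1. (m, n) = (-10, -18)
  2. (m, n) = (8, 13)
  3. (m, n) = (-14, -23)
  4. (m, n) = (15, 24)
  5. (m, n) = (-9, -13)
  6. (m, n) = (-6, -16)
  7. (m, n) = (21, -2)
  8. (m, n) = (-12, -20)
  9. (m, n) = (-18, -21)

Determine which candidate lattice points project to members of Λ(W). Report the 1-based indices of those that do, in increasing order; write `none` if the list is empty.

2, 3, 4, 8

Numerically τ ≈ 1.61803 and τ' = −1/τ ≈ -0.61803.
[1] lift (-10,-18): star map gives 1.12461; window check -0.2 ≤ 1.12461 < 0.6 is false → out
[2] lift (8,13): star map gives -0.03444; window check -0.2 ≤ -0.03444 < 0.6 is true → IN Λ
[3] lift (-14,-23): star map gives 0.21478; window check -0.2 ≤ 0.21478 < 0.6 is true → IN Λ
[4] lift (15,24): star map gives 0.16718; window check -0.2 ≤ 0.16718 < 0.6 is true → IN Λ
[5] lift (-9,-13): star map gives -0.96556; window check -0.2 ≤ -0.96556 < 0.6 is false → out
[6] lift (-6,-16): star map gives 3.88854; window check -0.2 ≤ 3.88854 < 0.6 is false → out
[7] lift (21,-2): star map gives 22.23607; window check -0.2 ≤ 22.23607 < 0.6 is false → out
[8] lift (-12,-20): star map gives 0.36068; window check -0.2 ≤ 0.36068 < 0.6 is true → IN Λ
[9] lift (-18,-21): star map gives -5.02129; window check -0.2 ≤ -5.02129 < 0.6 is false → out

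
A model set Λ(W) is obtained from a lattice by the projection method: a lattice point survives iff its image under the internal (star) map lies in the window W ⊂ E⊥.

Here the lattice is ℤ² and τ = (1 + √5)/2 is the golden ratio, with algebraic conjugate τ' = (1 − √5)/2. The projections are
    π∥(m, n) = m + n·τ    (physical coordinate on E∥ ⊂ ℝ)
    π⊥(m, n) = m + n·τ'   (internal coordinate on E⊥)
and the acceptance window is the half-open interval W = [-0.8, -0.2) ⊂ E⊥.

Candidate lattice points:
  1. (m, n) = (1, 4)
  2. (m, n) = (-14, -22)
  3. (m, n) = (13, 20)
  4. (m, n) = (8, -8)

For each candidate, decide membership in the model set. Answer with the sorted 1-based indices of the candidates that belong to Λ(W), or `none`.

Compute τ' = (1−√5)/2 = -0.618034, so π⊥(m,n) = m -0.618034·n.
#1 (1,4): internal coord 1 + (4)·τ' = -1.472136; -1.472136 ∉ [-0.8, -0.2) → out
#2 (-14,-22): internal coord -14 + (-22)·τ' = -0.403252; -0.403252 ∈ [-0.8, -0.2) → IN Λ
#3 (13,20): internal coord 13 + (20)·τ' = +0.639320; +0.639320 ∉ [-0.8, -0.2) → out
#4 (8,-8): internal coord 8 + (-8)·τ' = +12.944272; +12.944272 ∉ [-0.8, -0.2) → out

2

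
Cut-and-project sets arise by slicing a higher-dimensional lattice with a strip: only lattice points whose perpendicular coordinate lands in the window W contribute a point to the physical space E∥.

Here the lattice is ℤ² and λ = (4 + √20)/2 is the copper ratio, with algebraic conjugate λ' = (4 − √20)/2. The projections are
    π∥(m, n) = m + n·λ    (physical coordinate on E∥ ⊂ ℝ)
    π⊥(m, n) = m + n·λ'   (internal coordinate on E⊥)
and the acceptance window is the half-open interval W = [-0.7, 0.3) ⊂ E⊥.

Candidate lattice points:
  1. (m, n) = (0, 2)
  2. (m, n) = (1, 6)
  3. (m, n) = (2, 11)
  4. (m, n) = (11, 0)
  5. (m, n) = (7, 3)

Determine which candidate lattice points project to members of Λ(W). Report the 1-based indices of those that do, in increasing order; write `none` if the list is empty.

λ' = (4−√20)/2 ≈ -0.23607.
candidate 1: (m,n)=(0,2) → π∥ = 0+2·λ ≈ 8.47214, π⊥ = 0+2·λ' ≈ -0.47214 ∈ [-0.7, 0.3) ⇒ IN Λ
candidate 2: (m,n)=(1,6) → π∥ = 1+6·λ ≈ 26.41641, π⊥ = 1+6·λ' ≈ -0.41641 ∈ [-0.7, 0.3) ⇒ IN Λ
candidate 3: (m,n)=(2,11) → π∥ = 2+11·λ ≈ 48.59675, π⊥ = 2+11·λ' ≈ -0.59675 ∈ [-0.7, 0.3) ⇒ IN Λ
candidate 4: (m,n)=(11,0) → π∥ = 11+0·λ ≈ 11.00000, π⊥ = 11+0·λ' ≈ 11.00000 ∉ [-0.7, 0.3) ⇒ out
candidate 5: (m,n)=(7,3) → π∥ = 7+3·λ ≈ 19.70820, π⊥ = 7+3·λ' ≈ 6.29180 ∉ [-0.7, 0.3) ⇒ out

1, 2, 3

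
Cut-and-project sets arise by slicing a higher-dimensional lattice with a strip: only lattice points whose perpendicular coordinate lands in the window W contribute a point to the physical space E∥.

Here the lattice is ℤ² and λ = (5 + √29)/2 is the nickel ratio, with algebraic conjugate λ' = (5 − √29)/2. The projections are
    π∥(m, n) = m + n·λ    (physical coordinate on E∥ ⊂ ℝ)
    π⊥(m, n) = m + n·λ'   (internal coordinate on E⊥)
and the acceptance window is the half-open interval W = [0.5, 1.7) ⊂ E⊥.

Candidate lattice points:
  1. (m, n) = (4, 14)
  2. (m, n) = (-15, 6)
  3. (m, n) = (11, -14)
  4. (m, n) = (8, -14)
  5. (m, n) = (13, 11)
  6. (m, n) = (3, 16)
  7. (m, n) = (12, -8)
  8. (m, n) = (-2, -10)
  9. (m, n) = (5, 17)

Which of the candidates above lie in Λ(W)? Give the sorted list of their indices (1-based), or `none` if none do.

Compute λ' = (5−√29)/2 = -0.19258, so π⊥(m,n) = m -0.19258·n.
[1] lift (4,14): star map gives 1.30385; window check 0.5 ≤ 1.30385 < 1.7 is true → IN Λ
[2] lift (-15,6): star map gives -16.15549; window check 0.5 ≤ -16.15549 < 1.7 is false → out
[3] lift (11,-14): star map gives 13.69615; window check 0.5 ≤ 13.69615 < 1.7 is false → out
[4] lift (8,-14): star map gives 10.69615; window check 0.5 ≤ 10.69615 < 1.7 is false → out
[5] lift (13,11): star map gives 10.88159; window check 0.5 ≤ 10.88159 < 1.7 is false → out
[6] lift (3,16): star map gives -0.08132; window check 0.5 ≤ -0.08132 < 1.7 is false → out
[7] lift (12,-8): star map gives 13.54066; window check 0.5 ≤ 13.54066 < 1.7 is false → out
[8] lift (-2,-10): star map gives -0.07418; window check 0.5 ≤ -0.07418 < 1.7 is false → out
[9] lift (5,17): star map gives 1.72610; window check 0.5 ≤ 1.72610 < 1.7 is false → out

1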